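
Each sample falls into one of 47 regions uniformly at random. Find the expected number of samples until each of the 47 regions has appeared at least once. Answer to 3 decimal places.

After k distinct regions have appeared, the next sample gives a new one with probability (47-k)/47, so the expected wait for the (k+1)-th is 47/(47-k).
E[T] = 47/47 + 47/46 + 47/45 + ... + 47/2 + 47/1 = 47·H_{47}.
H_{47} = 4.4380, so E[T] = 208.5843.

208.584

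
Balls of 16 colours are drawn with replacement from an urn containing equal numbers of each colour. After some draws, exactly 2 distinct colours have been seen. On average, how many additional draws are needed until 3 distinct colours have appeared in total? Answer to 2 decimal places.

1.14

From k distinct to k+1 distinct takes on average 16/(16-k) draws.
Only the k = 2 term is needed: E = 16/14 = 1.143.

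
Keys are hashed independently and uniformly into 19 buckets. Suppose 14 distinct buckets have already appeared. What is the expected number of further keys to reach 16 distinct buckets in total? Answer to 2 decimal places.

8.55

The wait to go from k to k+1 distinct buckets is geometric with mean 19/(19-k).
Sum over k = 14,...,15: E = 19/5 + 19/4 = 8.550.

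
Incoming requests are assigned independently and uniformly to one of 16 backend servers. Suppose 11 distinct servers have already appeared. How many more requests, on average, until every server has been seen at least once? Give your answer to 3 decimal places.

With k distinct servers already seen, the next new one takes an expected 16/(16-k) requests.
Sum over k = 11,...,15: E = 16/5 + 16/4 + 16/3 + 16/2 + 16/1 = 36.5333.

36.533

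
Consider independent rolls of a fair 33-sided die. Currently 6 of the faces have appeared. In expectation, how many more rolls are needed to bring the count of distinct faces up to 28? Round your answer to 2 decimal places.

From k distinct to k+1 distinct takes on average 33/(33-k) rolls.
Sum over k = 6,...,27: E = 33/27 + 33/26 + 33/25 + ... + 33/7 + 33/6 = 53.068.

53.07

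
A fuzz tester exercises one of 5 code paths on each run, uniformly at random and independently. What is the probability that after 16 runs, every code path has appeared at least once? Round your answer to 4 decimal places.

Let A_i be the event that code path i is missing after 16 runs. By inclusion–exclusion on the A_i,
P(all seen) = Σ_{j=0}^{5} (-1)^j C(5,j)((5-j)/5)^16
= 1.00000 - 0.14074 + 0.00282 - 0.00000 + 0.00000 - 0.00000
= 0.86208.

0.8621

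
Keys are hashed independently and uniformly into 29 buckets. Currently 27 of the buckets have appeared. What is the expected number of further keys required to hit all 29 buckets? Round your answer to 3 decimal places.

From k distinct to k+1 distinct takes on average 29/(29-k) keys.
Sum over k = 27,...,28: E = 29/2 + 29/1 = 43.5000.

43.500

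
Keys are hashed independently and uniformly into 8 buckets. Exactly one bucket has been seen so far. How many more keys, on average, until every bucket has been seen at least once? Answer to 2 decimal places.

20.74

The wait to go from k to k+1 distinct buckets is geometric with mean 8/(8-k).
Sum over k = 1,...,7: E = 8/7 + 8/6 + 8/5 + ... + 8/2 + 8/1 = 20.743.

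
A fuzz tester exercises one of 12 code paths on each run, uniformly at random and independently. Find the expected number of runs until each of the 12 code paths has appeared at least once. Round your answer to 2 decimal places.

After k distinct code paths have appeared, the next run gives a new one with probability (12-k)/12, so the expected wait for the (k+1)-th is 12/(12-k).
E[T] = 12/12 + 12/11 + 12/10 + ... + 12/2 + 12/1 = 12·H_{12}.
H_{12} = 3.103, so E[T] = 37.239.

37.24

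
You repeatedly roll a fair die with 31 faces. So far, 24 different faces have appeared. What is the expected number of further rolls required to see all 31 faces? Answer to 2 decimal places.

80.38

With k distinct faces already seen, the next new one takes an expected 31/(31-k) rolls.
Sum over k = 24,...,30: E = 31/7 + 31/6 + 31/5 + ... + 31/2 + 31/1 = 80.379.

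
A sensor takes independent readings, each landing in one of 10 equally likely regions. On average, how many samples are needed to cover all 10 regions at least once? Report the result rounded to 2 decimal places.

29.29

The wait to go from k to k+1 distinct regions is geometric with mean 10/(10-k).
E[T] = 10/10 + 10/9 + 10/8 + ... + 10/2 + 10/1 = 10·H_{10}.
H_{10} = 2.929, so E[T] = 29.290.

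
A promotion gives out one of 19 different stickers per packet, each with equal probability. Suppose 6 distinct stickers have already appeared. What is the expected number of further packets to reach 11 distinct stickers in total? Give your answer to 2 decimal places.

8.78

With k distinct stickers already seen, the next new one takes an expected 19/(19-k) packets.
Sum over k = 6,...,10: E = 19/13 + 19/12 + 19/11 + 19/10 + 19/9 = 8.783.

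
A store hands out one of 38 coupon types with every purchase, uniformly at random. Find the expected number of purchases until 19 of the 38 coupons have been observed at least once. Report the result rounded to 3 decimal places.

25.846

Going from k to k+1 distinct takes a geometric number of purchases with mean 38/(38-k).
Sum over k = 0,...,18: E = 38/38 + 38/37 + 38/36 + ... + 38/21 + 38/20 = 25.8462.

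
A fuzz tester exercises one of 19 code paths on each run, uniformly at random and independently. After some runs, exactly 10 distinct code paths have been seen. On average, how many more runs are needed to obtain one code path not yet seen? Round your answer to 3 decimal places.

2.111

The number of runs until the next new code path is geometric with success probability 9/19, so its mean is 19/9.
E = 19/9 = 2.1111.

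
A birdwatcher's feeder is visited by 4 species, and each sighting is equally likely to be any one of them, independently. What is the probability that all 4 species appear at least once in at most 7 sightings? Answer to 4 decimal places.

0.5127

Let A_i be the event that species i is missing after 7 sightings. By inclusion–exclusion on the A_i,
P(all seen) = Σ_{j=0}^{4} (-1)^j C(4,j)((4-j)/4)^7
= 1.00000 - 0.53394 + 0.04688 - 0.00024 + 0.00000
= 0.51270.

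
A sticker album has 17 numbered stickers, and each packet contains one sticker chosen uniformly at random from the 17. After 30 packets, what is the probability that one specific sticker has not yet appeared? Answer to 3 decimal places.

0.162

On each packet the fixed sticker fails to appear with probability 16/17.
P(still missing after 30) = (16/17)^30 = 0.1622.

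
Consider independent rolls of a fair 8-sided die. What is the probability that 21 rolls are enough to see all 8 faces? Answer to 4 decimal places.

By inclusion–exclusion over which faces are missing,
P(all seen) = Σ_{j=0}^{8} (-1)^j C(8,j)((8-j)/8)^21
= 1.00000 - 0.48446 + 0.06660 - 0.00290 + 0.00003 - 0.00000 + 0.00000 - 0.00000 + 0.00000
= 0.57927.

0.5793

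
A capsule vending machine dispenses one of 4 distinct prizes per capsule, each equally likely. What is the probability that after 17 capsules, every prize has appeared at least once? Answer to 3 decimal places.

By inclusion–exclusion over which prizes are missing,
P(all seen) = Σ_{j=0}^{4} (-1)^j C(4,j)((4-j)/4)^17
= 1.0000 - 0.0301 + 0.0000 - 0.0000 + 0.0000
= 0.9700.

0.970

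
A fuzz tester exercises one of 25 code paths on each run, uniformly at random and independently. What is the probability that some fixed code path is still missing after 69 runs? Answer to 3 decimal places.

On each run the fixed code path fails to appear with probability 24/25.
P(still missing after 69) = (24/25)^69 = 0.0598.

0.060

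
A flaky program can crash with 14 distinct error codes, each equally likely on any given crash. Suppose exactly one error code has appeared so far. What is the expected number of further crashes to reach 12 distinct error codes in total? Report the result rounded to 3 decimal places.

The wait to go from k to k+1 distinct error codes is geometric with mean 14/(14-k).
Sum over k = 1,...,11: E = 14/13 + 14/12 + 14/11 + ... + 14/4 + 14/3 = 23.5219.

23.522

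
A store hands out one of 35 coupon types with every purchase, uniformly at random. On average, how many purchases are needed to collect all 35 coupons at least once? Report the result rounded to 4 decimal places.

The wait to go from k to k+1 distinct coupons is geometric with mean 35/(35-k).
E[T] = 35/35 + 35/34 + 35/33 + ... + 35/2 + 35/1 = 35·H_{35}.
H_{35} = 4.14678, so E[T] = 145.13735.

145.1373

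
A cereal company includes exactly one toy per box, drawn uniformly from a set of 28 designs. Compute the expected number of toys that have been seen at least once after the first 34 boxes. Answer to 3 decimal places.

19.869

For each toy, P(seen in 34 boxes) = 1 - (27/28)^34 = 0.7096.
By linearity of expectation, E[distinct seen] = 28·(1 - (27/28)^34) = 19.8688.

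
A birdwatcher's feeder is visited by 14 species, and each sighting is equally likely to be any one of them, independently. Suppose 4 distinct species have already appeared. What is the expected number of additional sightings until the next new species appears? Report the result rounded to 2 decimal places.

Each sighting yields a new species with probability (14-4)/14 = 10/14, so the wait is geometric with mean 14/10.
E = 14/10 = 1.400.

1.40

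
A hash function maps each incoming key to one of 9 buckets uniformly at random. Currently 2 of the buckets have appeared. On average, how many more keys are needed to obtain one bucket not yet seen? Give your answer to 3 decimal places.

The number of keys until the next new bucket is geometric with success probability 7/9, so its mean is 9/7.
E = 9/7 = 1.2857.

1.286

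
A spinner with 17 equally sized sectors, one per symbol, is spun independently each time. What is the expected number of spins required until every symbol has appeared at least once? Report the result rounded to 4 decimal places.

58.4724

After k distinct symbols have appeared, the next spin gives a new one with probability (17-k)/17, so the expected wait for the (k+1)-th is 17/(17-k).
E[T] = 17/17 + 17/16 + 17/15 + ... + 17/2 + 17/1 = 17·H_{17}.
H_{17} = 3.43955, so E[T] = 58.47239.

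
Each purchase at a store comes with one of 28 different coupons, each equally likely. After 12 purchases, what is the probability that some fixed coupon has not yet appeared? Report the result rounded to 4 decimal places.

0.6464

On each purchase the fixed coupon fails to appear with probability 27/28.
P(still missing after 12) = (27/28)^12 = 0.64635.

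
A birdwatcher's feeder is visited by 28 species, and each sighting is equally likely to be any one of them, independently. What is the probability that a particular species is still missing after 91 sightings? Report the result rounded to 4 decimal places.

0.0365

Each sighting misses the fixed species with probability (28-1)/28 = 27/28, independently.
P(still missing after 91) = (27/28)^91 = 0.03654.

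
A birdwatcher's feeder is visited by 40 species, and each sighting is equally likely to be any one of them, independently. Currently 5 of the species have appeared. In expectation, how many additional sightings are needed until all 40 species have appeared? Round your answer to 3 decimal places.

165.871

From k distinct to k+1 distinct takes on average 40/(40-k) sightings.
Sum over k = 5,...,39: E = 40/35 + 40/34 + 40/33 + ... + 40/2 + 40/1 = 165.8713.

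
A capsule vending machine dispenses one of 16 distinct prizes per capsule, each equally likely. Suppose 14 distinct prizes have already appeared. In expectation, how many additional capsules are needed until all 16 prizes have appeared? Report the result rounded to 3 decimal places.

From k distinct to k+1 distinct takes on average 16/(16-k) capsules.
Sum over k = 14,...,15: E = 16/2 + 16/1 = 24.0000.

24.000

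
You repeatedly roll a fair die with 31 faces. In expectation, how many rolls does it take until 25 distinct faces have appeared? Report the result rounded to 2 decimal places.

48.89

With k distinct faces already seen, the next new one arrives after an expected 31/(31-k) rolls.
Sum over k = 0,...,24: E = 31/31 + 31/30 + 31/29 + ... + 31/8 + 31/7 = 48.895.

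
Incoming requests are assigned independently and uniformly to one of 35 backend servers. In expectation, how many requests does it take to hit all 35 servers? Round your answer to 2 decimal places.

145.14

Split into phases: going from k distinct to k+1 distinct takes on average 35/(35-k) requests.
E[T] = 35/35 + 35/34 + 35/33 + ... + 35/2 + 35/1 = 35·H_{35}.
H_{35} = 4.147, so E[T] = 145.137.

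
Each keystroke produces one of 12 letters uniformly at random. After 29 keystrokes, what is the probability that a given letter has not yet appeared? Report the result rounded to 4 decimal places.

0.0802

Each keystroke misses the fixed letter with probability (12-1)/12 = 11/12, independently.
P(still missing after 29) = (11/12)^29 = 0.08019.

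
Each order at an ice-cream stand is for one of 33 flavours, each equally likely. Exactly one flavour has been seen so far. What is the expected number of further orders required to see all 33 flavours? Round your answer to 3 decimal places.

With k distinct flavours already seen, the next new one takes an expected 33/(33-k) orders.
Sum over k = 1,...,32: E = 33/32 + 33/31 + 33/30 + ... + 33/2 + 33/1 = 133.9303.

133.930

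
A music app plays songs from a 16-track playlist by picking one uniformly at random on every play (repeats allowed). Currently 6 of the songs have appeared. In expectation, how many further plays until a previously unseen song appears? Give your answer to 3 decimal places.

1.600

Each play yields a new song with probability (16-6)/16 = 10/16, so the wait is geometric with mean 16/10.
E = 16/10 = 1.6000.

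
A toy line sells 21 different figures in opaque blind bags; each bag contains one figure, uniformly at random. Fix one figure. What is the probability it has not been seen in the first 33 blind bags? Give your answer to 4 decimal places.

0.1999

On each blind bag the fixed figure fails to appear with probability 20/21.
P(still missing after 33) = (20/21)^33 = 0.19987.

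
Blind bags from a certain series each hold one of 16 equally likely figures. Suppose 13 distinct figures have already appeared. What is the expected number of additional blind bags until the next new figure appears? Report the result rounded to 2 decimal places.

5.33

The number of blind bags until the next new figure is geometric with success probability 3/16, so its mean is 16/3.
E = 16/3 = 5.333.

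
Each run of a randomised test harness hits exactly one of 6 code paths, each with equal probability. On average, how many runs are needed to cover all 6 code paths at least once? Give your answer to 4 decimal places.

Split into phases: going from k distinct to k+1 distinct takes on average 6/(6-k) runs.
E[T] = 6/6 + 6/5 + 6/4 + 6/3 + 6/2 + 6/1 = 6·H_{6}.
H_{6} = 2.45000, so E[T] = 14.70000.

14.7000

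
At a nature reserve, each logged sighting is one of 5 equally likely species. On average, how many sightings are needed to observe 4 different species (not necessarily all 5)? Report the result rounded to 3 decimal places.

Going from k to k+1 distinct takes a geometric number of sightings with mean 5/(5-k).
Sum over k = 0,...,3: E = 5/5 + 5/4 + 5/3 + 5/2 = 6.4167.

6.417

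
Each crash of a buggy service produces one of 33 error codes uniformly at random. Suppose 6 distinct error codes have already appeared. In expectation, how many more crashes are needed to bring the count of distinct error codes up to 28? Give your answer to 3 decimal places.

53.068

The wait to go from k to k+1 distinct error codes is geometric with mean 33/(33-k).
Sum over k = 6,...,27: E = 33/27 + 33/26 + 33/25 + ... + 33/7 + 33/6 = 53.0681.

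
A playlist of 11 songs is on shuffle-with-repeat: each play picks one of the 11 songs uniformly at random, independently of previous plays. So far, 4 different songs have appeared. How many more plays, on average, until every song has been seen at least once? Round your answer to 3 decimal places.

28.521

The wait to go from k to k+1 distinct songs is geometric with mean 11/(11-k).
Sum over k = 4,...,10: E = 11/7 + 11/6 + 11/5 + ... + 11/2 + 11/1 = 28.5214.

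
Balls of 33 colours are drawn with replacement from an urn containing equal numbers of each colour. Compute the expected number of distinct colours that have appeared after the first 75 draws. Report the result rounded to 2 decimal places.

For each colour, P(seen in 75 draws) = 1 - (32/33)^75 = 0.901.
By linearity of expectation, E[distinct seen] = 33·(1 - (32/33)^75) = 29.717.

29.72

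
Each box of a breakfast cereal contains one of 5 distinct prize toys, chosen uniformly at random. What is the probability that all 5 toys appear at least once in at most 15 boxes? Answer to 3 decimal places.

By inclusion–exclusion over which toys are missing,
P(all seen) = Σ_{j=0}^{5} (-1)^j C(5,j)((5-j)/5)^15
= 1.0000 - 0.1759 + 0.0047 - 0.0000 + 0.0000 - 0.0000
= 0.8288.

0.829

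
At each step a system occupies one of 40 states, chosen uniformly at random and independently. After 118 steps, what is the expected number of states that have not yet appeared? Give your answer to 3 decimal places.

For each state, P(unseen after 118) = (39/40)^118 = 0.0504.
By linearity of expectation, E[unseen] = 40·(39/40)^118 = 2.0165.

2.017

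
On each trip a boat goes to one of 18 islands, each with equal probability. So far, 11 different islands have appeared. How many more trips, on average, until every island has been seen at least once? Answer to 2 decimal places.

46.67

With k distinct islands already seen, the next new one takes an expected 18/(18-k) trips.
Sum over k = 11,...,17: E = 18/7 + 18/6 + 18/5 + ... + 18/2 + 18/1 = 46.671.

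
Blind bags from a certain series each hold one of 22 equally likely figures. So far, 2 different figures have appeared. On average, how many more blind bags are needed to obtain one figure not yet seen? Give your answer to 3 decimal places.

Each blind bag yields a new figure with probability (22-2)/22 = 20/22, so the wait is geometric with mean 22/20.
E = 22/20 = 1.1000.

1.100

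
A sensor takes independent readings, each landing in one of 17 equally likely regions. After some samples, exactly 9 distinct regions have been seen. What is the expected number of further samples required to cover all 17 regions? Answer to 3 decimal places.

With k distinct regions already seen, the next new one takes an expected 17/(17-k) samples.
Sum over k = 9,...,16: E = 17/8 + 17/7 + 17/6 + ... + 17/2 + 17/1 = 46.2036.

46.204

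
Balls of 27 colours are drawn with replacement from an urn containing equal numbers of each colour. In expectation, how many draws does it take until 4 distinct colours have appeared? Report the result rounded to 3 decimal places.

With k distinct colours already seen, the next new one arrives after an expected 27/(27-k) draws.
Sum over k = 0,...,3: E = 27/27 + 27/26 + 27/25 + 27/24 = 4.2435.

4.243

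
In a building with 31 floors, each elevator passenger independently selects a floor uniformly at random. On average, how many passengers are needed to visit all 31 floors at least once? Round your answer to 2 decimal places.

After k distinct floors have appeared, the next passenger gives a new one with probability (31-k)/31, so the expected wait for the (k+1)-th is 31/(31-k).
E[T] = 31/31 + 31/30 + 31/29 + ... + 31/2 + 31/1 = 31·H_{31}.
H_{31} = 4.027, so E[T] = 124.845.

124.84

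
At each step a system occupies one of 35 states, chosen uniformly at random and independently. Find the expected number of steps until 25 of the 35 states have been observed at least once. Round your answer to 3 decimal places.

With k distinct states already seen, the next new one arrives after an expected 35/(35-k) steps.
Sum over k = 0,...,24: E = 35/35 + 35/34 + 35/33 + ... + 35/12 + 35/11 = 42.6235.

42.623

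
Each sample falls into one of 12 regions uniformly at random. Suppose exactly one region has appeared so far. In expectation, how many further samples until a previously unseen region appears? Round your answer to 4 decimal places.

Each sample yields a new region with probability (12-1)/12 = 11/12, so the wait is geometric with mean 12/11.
E = 12/11 = 1.09091.

1.0909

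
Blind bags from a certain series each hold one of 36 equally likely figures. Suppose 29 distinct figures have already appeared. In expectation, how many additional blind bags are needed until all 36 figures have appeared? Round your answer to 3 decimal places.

93.343

The wait to go from k to k+1 distinct figures is geometric with mean 36/(36-k).
Sum over k = 29,...,35: E = 36/7 + 36/6 + 36/5 + ... + 36/2 + 36/1 = 93.3429.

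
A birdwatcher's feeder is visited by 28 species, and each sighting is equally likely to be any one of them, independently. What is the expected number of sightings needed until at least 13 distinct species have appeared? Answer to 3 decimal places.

With k distinct species already seen, the next new one arrives after an expected 28/(28-k) sightings.
Sum over k = 0,...,12: E = 28/28 + 28/27 + 28/26 + ... + 28/17 + 28/16 = 17.0504.

17.050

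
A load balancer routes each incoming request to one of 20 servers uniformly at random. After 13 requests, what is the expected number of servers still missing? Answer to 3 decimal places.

For each server, P(unseen after 13) = (19/20)^13 = 0.5133.
By linearity of expectation, E[unseen] = 20·(19/20)^13 = 10.2668.

10.267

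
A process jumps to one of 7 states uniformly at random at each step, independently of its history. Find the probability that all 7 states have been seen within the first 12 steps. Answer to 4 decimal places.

Let A_i be the event that state i is missing after 12 steps. By inclusion–exclusion on the A_i,
P(all seen) = Σ_{j=0}^{7} (-1)^j C(7,j)((7-j)/7)^12
= 1.00000 - 1.10087 + 0.37041 - 0.04242 + 0.00134 - 0.00001 + 0.00000 - 0.00000
= 0.22845.

0.2285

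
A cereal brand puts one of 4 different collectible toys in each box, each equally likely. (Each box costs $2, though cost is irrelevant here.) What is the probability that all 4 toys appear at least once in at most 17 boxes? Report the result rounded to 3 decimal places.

Let A_i be the event that toy i is missing after 17 boxes. By inclusion–exclusion on the A_i,
P(all seen) = Σ_{j=0}^{4} (-1)^j C(4,j)((4-j)/4)^17
= 1.0000 - 0.0301 + 0.0000 - 0.0000 + 0.0000
= 0.9700.

0.970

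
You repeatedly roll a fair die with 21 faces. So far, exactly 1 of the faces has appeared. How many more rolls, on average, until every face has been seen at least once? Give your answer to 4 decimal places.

The wait to go from k to k+1 distinct faces is geometric with mean 21/(21-k).
Sum over k = 1,...,20: E = 21/20 + 21/19 + 21/18 + ... + 21/2 + 21/1 = 75.55253.

75.5525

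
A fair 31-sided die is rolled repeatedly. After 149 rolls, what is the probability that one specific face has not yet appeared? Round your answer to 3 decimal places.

Each roll misses the fixed face with probability (31-1)/31 = 30/31, independently.
P(still missing after 149) = (30/31)^149 = 0.0076.

0.008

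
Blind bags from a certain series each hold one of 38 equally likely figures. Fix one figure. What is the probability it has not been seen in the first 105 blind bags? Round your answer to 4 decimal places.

0.0608

On each blind bag the fixed figure fails to appear with probability 37/38.
P(still missing after 105) = (37/38)^105 = 0.06080.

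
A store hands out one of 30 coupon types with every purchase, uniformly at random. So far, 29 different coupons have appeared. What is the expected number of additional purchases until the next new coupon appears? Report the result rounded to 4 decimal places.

30.0000

Each purchase yields a new coupon with probability (30-29)/30 = 1/30, so the wait is geometric with mean 30/1.
E = 30/1 = 30.00000.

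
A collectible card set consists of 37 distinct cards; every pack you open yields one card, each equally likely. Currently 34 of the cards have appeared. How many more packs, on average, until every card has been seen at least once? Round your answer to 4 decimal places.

67.8333

The wait to go from k to k+1 distinct cards is geometric with mean 37/(37-k).
Sum over k = 34,...,36: E = 37/3 + 37/2 + 37/1 = 67.83333.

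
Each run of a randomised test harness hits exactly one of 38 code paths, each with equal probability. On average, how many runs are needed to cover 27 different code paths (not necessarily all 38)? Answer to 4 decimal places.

45.9049

With k distinct code paths already seen, the next new one arrives after an expected 38/(38-k) runs.
Sum over k = 0,...,26: E = 38/38 + 38/37 + 38/36 + ... + 38/13 + 38/12 = 45.90494.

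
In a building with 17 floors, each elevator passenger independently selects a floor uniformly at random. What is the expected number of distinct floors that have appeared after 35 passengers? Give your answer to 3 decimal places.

For each floor, P(seen in 35 passengers) = 1 - (16/17)^35 = 0.8802.
By linearity of expectation, E[distinct seen] = 17·(1 - (16/17)^35) = 14.9633.

14.963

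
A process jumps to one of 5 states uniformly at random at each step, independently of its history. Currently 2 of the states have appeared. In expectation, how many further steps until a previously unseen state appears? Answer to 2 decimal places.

Each step yields a new state with probability (5-2)/5 = 3/5, so the wait is geometric with mean 5/3.
E = 5/3 = 1.667.

1.67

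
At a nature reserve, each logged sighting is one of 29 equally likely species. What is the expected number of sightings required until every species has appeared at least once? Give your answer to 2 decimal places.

The wait to go from k to k+1 distinct species is geometric with mean 29/(29-k).
E[T] = 29/29 + 29/28 + 29/27 + ... + 29/2 + 29/1 = 29·H_{29}.
H_{29} = 3.962, so E[T] = 114.888.

114.89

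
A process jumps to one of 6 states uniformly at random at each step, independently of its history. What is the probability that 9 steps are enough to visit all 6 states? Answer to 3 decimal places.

By inclusion–exclusion over which states are missing,
P(all seen) = Σ_{j=0}^{6} (-1)^j C(6,j)((6-j)/6)^9
= 1.0000 - 1.1628 + 0.3902 - 0.0391 + 0.0008 - 0.0000 + 0.0000
= 0.1890.

0.189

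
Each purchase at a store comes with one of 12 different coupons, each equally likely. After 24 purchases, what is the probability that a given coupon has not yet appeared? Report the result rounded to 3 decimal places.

On each purchase the fixed coupon fails to appear with probability 11/12.
P(still missing after 24) = (11/12)^24 = 0.1239.

0.124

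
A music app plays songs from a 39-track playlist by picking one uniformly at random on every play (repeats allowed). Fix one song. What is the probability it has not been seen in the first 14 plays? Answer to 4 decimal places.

0.6951

On each play the fixed song fails to appear with probability 38/39.
P(still missing after 14) = (38/39)^14 = 0.69513.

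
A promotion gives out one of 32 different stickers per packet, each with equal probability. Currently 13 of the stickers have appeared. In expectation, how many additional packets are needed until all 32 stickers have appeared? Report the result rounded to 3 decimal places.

From k distinct to k+1 distinct takes on average 32/(32-k) packets.
Sum over k = 13,...,31: E = 32/19 + 32/18 + 32/17 + ... + 32/2 + 32/1 = 113.5277.

113.528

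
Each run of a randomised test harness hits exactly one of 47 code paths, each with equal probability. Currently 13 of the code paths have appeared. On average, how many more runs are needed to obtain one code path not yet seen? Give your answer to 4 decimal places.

The number of runs until the next new code path is geometric with success probability 34/47, so its mean is 47/34.
E = 47/34 = 1.38235.

1.3824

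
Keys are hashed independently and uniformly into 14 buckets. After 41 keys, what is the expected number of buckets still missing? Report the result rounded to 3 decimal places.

0.671

For each bucket, P(unseen after 41) = (13/14)^41 = 0.0479.
By linearity of expectation, E[unseen] = 14·(13/14)^41 = 0.6707.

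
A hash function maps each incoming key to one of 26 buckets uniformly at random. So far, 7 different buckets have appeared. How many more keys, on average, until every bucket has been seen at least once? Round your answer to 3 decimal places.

92.241

From k distinct to k+1 distinct takes on average 26/(26-k) keys.
Sum over k = 7,...,25: E = 26/19 + 26/18 + 26/17 + ... + 26/2 + 26/1 = 92.2412.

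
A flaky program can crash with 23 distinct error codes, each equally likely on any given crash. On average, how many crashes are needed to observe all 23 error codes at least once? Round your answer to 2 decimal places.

After k distinct error codes have appeared, the next crash gives a new one with probability (23-k)/23, so the expected wait for the (k+1)-th is 23/(23-k).
E[T] = 23/23 + 23/22 + 23/21 + ... + 23/2 + 23/1 = 23·H_{23}.
H_{23} = 3.734, so E[T] = 85.889.

85.89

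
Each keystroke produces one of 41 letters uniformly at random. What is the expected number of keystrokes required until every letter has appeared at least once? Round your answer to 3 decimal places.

176.420

The wait to go from k to k+1 distinct letters is geometric with mean 41/(41-k).
E[T] = 41/41 + 41/40 + 41/39 + ... + 41/2 + 41/1 = 41·H_{41}.
H_{41} = 4.3029, so E[T] = 176.4203.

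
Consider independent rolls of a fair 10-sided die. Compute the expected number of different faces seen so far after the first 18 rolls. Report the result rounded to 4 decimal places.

For each face, P(seen in 18 rolls) = 1 - (9/10)^18 = 0.84991.
By linearity of expectation, E[distinct seen] = 10·(1 - (9/10)^18) = 8.49905.

8.4991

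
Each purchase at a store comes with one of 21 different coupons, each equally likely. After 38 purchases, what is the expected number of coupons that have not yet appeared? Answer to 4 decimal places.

3.2887

For each coupon, P(unseen after 38) = (20/21)^38 = 0.15661.
By linearity of expectation, E[unseen] = 21·(20/21)^38 = 3.28871.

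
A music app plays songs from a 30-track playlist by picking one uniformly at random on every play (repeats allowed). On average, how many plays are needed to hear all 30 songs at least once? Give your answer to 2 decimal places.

119.85

The wait to go from k to k+1 distinct songs is geometric with mean 30/(30-k).
E[T] = 30/30 + 30/29 + 30/28 + ... + 30/2 + 30/1 = 30·H_{30}.
H_{30} = 3.995, so E[T] = 119.850.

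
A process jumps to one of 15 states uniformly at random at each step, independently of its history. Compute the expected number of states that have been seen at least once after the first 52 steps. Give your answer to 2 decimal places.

14.59

For each state, P(seen in 52 steps) = 1 - (14/15)^52 = 0.972.
By linearity of expectation, E[distinct seen] = 15·(1 - (14/15)^52) = 14.585.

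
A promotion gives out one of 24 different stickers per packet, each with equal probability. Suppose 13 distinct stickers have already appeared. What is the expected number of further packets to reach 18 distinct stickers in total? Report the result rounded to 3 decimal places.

13.677

The wait to go from k to k+1 distinct stickers is geometric with mean 24/(24-k).
Sum over k = 13,...,17: E = 24/11 + 24/10 + 24/9 + 24/8 + 24/7 = 13.6771.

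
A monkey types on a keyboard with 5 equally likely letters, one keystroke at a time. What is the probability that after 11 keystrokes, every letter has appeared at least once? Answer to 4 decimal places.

Let A_i be the event that letter i is missing after 11 keystrokes. By inclusion–exclusion on the A_i,
P(all seen) = Σ_{j=0}^{5} (-1)^j C(5,j)((5-j)/5)^11
= 1.00000 - 0.42950 + 0.03628 - 0.00042 + 0.00000 - 0.00000
= 0.60636.

0.6064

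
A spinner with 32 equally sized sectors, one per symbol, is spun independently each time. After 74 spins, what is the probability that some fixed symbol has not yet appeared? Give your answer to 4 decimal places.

0.0954

Each spin misses the fixed symbol with probability (32-1)/32 = 31/32, independently.
P(still missing after 74) = (31/32)^74 = 0.09543.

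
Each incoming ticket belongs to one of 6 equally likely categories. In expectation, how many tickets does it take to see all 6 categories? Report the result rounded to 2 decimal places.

The wait to go from k to k+1 distinct categories is geometric with mean 6/(6-k).
E[T] = 6/6 + 6/5 + 6/4 + 6/3 + 6/2 + 6/1 = 6·H_{6}.
H_{6} = 2.450, so E[T] = 14.700.

14.70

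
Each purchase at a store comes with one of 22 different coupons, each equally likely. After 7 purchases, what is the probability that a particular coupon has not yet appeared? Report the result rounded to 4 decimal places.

0.7221

On each purchase the fixed coupon fails to appear with probability 21/22.
P(still missing after 7) = (21/22)^7 = 0.72207.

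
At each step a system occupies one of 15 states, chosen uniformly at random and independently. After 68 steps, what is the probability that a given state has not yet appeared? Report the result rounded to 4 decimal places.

Each step misses the fixed state with probability (15-1)/15 = 14/15, independently.
P(still missing after 68) = (14/15)^68 = 0.00917.

0.0092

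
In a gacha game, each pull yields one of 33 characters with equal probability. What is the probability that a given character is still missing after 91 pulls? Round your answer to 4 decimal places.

0.0608

On each pull the fixed character fails to appear with probability 32/33.
P(still missing after 91) = (32/33)^91 = 0.06080.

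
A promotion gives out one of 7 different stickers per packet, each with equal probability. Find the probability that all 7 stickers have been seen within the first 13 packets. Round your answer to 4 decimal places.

0.2973

Let A_i be the event that sticker i is missing after 13 packets. By inclusion–exclusion on the A_i,
P(all seen) = Σ_{j=0}^{7} (-1)^j C(7,j)((7-j)/7)^13
= 1.00000 - 0.94360 + 0.26458 - 0.02424 + 0.00058 - 0.00000 + 0.00000 - 0.00000
= 0.29731.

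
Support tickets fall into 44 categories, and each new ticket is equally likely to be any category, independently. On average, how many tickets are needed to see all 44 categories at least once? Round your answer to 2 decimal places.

After k distinct categories have appeared, the next ticket gives a new one with probability (44-k)/44, so the expected wait for the (k+1)-th is 44/(44-k).
E[T] = 44/44 + 44/43 + 44/42 + ... + 44/2 + 44/1 = 44·H_{44}.
H_{44} = 4.373, so E[T] = 192.400.

192.40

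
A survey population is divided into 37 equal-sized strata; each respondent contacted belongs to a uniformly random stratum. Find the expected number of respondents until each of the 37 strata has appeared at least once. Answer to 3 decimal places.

Split into phases: going from k distinct to k+1 distinct takes on average 37/(37-k) respondents.
E[T] = 37/37 + 37/36 + 37/35 + ... + 37/2 + 37/1 = 37·H_{37}.
H_{37} = 4.2016, so E[T] = 155.4587.

155.459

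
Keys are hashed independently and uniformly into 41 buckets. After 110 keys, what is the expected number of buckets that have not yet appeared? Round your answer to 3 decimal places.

2.711

For each bucket, P(unseen after 110) = (40/41)^110 = 0.0661.
By linearity of expectation, E[unseen] = 41·(40/41)^110 = 2.7112.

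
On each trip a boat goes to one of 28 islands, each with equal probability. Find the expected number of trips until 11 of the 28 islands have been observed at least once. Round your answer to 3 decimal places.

13.653

Going from k to k+1 distinct takes a geometric number of trips with mean 28/(28-k).
Sum over k = 0,...,10: E = 28/28 + 28/27 + 28/26 + ... + 28/19 + 28/18 = 13.6533.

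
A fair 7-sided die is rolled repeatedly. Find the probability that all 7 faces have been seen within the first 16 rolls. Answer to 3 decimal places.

0.498

By inclusion–exclusion over which faces are missing,
P(all seen) = Σ_{j=0}^{7} (-1)^j C(7,j)((7-j)/7)^16
= 1.0000 - 0.5942 + 0.0964 - 0.0045 + 0.0000 - 0.0000 + 0.0000 - 0.0000
= 0.4977.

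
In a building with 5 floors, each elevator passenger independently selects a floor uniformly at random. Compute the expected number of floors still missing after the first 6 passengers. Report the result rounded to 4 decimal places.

1.3107

For each floor, P(unseen after 6) = (4/5)^6 = 0.26214.
By linearity of expectation, E[unseen] = 5·(4/5)^6 = 1.31072.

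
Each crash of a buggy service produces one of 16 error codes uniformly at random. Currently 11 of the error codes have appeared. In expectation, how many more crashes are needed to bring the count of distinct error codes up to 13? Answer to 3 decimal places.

The wait to go from k to k+1 distinct error codes is geometric with mean 16/(16-k).
Sum over k = 11,...,12: E = 16/5 + 16/4 = 7.2000.

7.200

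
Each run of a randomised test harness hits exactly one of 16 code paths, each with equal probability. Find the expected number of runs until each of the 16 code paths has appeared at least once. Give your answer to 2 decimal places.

The wait to go from k to k+1 distinct code paths is geometric with mean 16/(16-k).
E[T] = 16/16 + 16/15 + 16/14 + ... + 16/2 + 16/1 = 16·H_{16}.
H_{16} = 3.381, so E[T] = 54.092.

54.09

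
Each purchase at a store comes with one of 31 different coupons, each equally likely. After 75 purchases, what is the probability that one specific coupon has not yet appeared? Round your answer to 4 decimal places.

On each purchase the fixed coupon fails to appear with probability 30/31.
P(still missing after 75) = (30/31)^75 = 0.08550.

0.0855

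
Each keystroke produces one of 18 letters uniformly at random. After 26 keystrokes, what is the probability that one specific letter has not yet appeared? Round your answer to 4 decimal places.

0.2262

On each keystroke the fixed letter fails to appear with probability 17/18.
P(still missing after 26) = (17/18)^26 = 0.22625.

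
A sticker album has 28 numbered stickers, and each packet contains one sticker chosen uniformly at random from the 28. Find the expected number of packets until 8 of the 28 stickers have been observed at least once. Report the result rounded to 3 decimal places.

9.224

Going from k to k+1 distinct takes a geometric number of packets with mean 28/(28-k).
Sum over k = 0,...,7: E = 28/28 + 28/27 + 28/26 + ... + 28/22 + 28/21 = 9.2241.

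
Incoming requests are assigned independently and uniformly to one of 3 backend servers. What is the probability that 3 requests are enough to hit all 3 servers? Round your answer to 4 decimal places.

0.2222

By inclusion–exclusion over which servers are missing,
P(all seen) = Σ_{j=0}^{3} (-1)^j C(3,j)((3-j)/3)^3
= 1.00000 - 0.88889 + 0.11111 - 0.00000
= 0.22222.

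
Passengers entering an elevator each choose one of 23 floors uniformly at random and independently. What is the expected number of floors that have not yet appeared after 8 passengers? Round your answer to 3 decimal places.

For each floor, P(unseen after 8) = (22/23)^8 = 0.7007.
By linearity of expectation, E[unseen] = 23·(22/23)^8 = 16.1171.

16.117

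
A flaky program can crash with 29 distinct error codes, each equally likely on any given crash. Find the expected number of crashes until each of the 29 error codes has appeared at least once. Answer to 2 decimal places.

114.89

Split into phases: going from k distinct to k+1 distinct takes on average 29/(29-k) crashes.
E[T] = 29/29 + 29/28 + 29/27 + ... + 29/2 + 29/1 = 29·H_{29}.
H_{29} = 3.962, so E[T] = 114.888.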